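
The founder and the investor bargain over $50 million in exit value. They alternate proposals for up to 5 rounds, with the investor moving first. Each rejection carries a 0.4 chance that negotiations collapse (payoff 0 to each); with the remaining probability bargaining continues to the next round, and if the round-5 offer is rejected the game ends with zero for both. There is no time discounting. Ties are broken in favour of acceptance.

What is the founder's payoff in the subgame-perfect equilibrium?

Round 5 (the investor proposes): the founder will accept anything ≥ 0, so the investor offers 0 and keeps 50.
Round 4 (the founder proposes): rejecting gives the investor an expected 0.6 × 50 = 30; the founder offers that and keeps 20.
Round 3 (the investor proposes): rejecting gives the founder an expected 0.6 × 20 = 12, so the investor offers 12, keeping 38.
Round 2 (the founder proposes): rejecting gives the investor an expected 0.6 × 38 = 22.8; the founder offers that and keeps 27.2.
Round 1 (the investor proposes): rejecting gives the founder an expected 0.6 × 27.2 = 16.32; the investor offers that and keeps 33.68.

16.32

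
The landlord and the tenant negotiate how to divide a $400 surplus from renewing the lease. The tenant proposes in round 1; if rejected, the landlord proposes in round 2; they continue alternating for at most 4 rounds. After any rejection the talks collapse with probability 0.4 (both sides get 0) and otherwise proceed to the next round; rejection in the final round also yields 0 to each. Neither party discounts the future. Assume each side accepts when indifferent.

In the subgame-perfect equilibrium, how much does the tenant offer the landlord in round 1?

Round 4 (the landlord proposes): rejection yields 0 for the tenant; the landlord offers 0 and keeps 400.
Round 3 (the tenant proposes): rejecting gives the landlord an expected 0.6 × 400 = 240, so the tenant offers 240, keeping 160.
Round 2 (the landlord proposes): rejecting gives the tenant an expected 0.6 × 160 = 96, so the landlord offers 96, keeping 304.
Round 1 (the tenant proposes): rejecting gives the landlord an expected 0.6 × 304 = 182.4. The tenant offers 182.4 and keeps 400 − 182.4 = 217.6.

182.4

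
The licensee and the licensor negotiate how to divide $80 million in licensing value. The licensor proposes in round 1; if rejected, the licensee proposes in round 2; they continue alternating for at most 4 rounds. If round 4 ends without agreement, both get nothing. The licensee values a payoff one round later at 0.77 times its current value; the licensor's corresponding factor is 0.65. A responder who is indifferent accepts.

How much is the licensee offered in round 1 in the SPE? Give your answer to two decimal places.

Round 4 (the licensee proposes): the licensor will accept anything ≥ 0, so the licensee offers 0 and keeps 80.
Round 3 (the licensor proposes): the licensee can get 80 next round, worth 0.77 × 80 = 61.6 now. The licensor offers 61.6 and keeps 80 − 61.6 = 18.4.
Round 2 (the licensee proposes): the licensor can get 18.4 next round, worth 0.65 × 18.4 = 11.96 now. The licensee offers 11.96 and keeps 80 − 11.96 = 68.04.
Round 1 (the licensor proposes): the licensee can get 68.04 next round, worth 0.77 × 68.04 = 52.3908 now. The licensor offers 52.3908 and keeps 80 − 52.3908 = 27.6092.

52.39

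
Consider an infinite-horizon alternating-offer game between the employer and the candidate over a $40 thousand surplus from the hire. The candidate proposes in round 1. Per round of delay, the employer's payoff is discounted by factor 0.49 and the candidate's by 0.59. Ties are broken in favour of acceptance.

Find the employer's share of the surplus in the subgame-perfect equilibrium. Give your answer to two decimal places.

Let x be the candidate's share when the candidate proposes and y be the employer's share when the employer proposes.
The employer accepts iff offered ≥ 0.49·y, so x = 40 − 0.49y. Symmetrically y = 40 − 0.59x.
Substituting: x = 40 − 0.49(40 − 0.59x), giving x(1 − 0.59·0.49) = 40(1 − 0.49).
So x = 40 × 0.51 / 0.7109 ≈ 28.6960, and the employer receives 40 − x ≈ 11.3040.

11.30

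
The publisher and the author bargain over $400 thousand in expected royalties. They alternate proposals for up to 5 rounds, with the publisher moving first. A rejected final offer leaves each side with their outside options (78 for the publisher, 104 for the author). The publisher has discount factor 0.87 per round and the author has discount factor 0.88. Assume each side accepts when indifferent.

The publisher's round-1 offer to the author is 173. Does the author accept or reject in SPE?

Accept

Round 5 (the publisher proposes): the author gets 104 if talks fail, so the publisher offers 104 and keeps 296.
Round 4 (the author proposes): the publisher can get 296 next round, worth 0.87 × 296 = 257.52 now, so the author offers 257.52, keeping 142.48.
Round 3 (the publisher proposes): the author can get 142.48 next round, worth 0.88 × 142.48 = 125.3824 now, so the publisher offers 125.3824, keeping 274.6176.
Round 2 (the author proposes): the publisher can get 274.6176 next round, worth 0.87 × 274.6176 = 238.917312 now; the author offers that and keeps 161.082688.
So by rejecting in round 1, the author gets 161.082688 next round, worth 0.88 × 161.082688 = 141.75276544 now.
Offer 173 ≥ 141.75276544, so the author accepts.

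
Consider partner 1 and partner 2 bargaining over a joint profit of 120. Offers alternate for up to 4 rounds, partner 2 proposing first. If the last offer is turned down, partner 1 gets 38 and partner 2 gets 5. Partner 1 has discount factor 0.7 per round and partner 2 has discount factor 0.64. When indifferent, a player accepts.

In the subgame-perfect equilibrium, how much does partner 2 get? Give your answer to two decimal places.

53.70

Solve by backward induction from round 4.
Round 4 (partner 1 proposes): partner 2 gets 5 if talks fail, so partner 1 offers 5 and keeps 115.
Round 3 (partner 2 proposes): partner 1 can get 115 next round, worth 0.7 × 115 = 80.5 now, so partner 2 offers 80.5, keeping 39.5.
Round 2 (partner 1 proposes): partner 2 can get 39.5 next round, worth 0.64 × 39.5 = 25.28 now, so partner 1 offers 25.28, keeping 94.72.
Round 1 (partner 2 proposes): partner 1 can get 94.72 next round, worth 0.7 × 94.72 = 66.304 now; partner 2 offers that and keeps 53.696.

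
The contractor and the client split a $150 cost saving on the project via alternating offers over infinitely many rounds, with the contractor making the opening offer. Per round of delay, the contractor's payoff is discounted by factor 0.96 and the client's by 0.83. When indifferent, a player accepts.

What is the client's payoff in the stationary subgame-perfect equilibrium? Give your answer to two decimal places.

24.51

Let x be the contractor's share when the contractor proposes and y be the client's share when the client proposes.
The client accepts iff offered ≥ 0.83·y, so x = 150 − 0.83y. Symmetrically y = 150 − 0.96x.
Substituting: x = 150 − 0.83(150 − 0.96x), giving x(1 − 0.96·0.83) = 150(1 − 0.83).
So x = 150 × 0.17 / 0.2032 ≈ 125.4921, and the client receives 150 − x ≈ 24.5079.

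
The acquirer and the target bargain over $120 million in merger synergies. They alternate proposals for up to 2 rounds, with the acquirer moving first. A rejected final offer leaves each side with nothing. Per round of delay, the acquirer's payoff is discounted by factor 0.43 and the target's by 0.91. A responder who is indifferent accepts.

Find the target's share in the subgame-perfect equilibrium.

Round 2 (the target proposes): the acquirer will accept anything ≥ 0, so the target offers 0 and keeps 120.
Round 1 (the acquirer proposes): the target can get 120 next round, worth 0.91 × 120 = 109.2 now; the acquirer offers that and keeps 10.8.

109.2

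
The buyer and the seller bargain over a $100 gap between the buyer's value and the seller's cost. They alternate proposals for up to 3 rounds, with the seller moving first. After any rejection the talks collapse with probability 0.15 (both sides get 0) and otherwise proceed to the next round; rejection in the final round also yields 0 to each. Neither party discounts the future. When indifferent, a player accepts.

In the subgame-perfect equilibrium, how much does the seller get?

Round 3 (the seller proposes): rejection yields 0 for the buyer; the seller offers 0 and keeps 100.
Round 2 (the buyer proposes): rejecting gives the seller an expected 0.85 × 100 = 85, so the buyer offers 85, keeping 15.
Round 1 (the seller proposes): rejecting gives the buyer an expected 0.85 × 15 = 12.75. The seller offers 12.75 and keeps 100 − 12.75 = 87.25.

87.25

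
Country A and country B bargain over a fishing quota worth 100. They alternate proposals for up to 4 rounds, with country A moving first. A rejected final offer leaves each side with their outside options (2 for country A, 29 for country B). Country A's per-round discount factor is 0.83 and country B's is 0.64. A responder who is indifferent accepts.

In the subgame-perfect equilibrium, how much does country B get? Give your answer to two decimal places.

44.20

Round 4 (country B proposes): country A gets 2 if talks fail, so country B offers 2 and keeps 98.
Round 3 (country A proposes): country B can get 98 next round, worth 0.64 × 98 = 62.72 now, so country A offers 62.72, keeping 37.28.
Round 2 (country B proposes): country A can get 37.28 next round, worth 0.83 × 37.28 = 30.9424 now; country B offers that and keeps 69.0576.
Round 1 (country A proposes): country B can get 69.0576 next round, worth 0.64 × 69.0576 = 44.196864 now; country A offers that and keeps 55.803136.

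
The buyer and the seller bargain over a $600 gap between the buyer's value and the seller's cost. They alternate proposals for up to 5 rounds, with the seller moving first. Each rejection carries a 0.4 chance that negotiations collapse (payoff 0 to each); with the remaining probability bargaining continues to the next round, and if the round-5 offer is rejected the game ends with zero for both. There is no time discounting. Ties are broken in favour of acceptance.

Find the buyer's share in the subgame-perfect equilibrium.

Round 5 (the seller proposes): rejection yields 0 for the buyer; the seller offers 0 and keeps 600.
Round 4 (the buyer proposes): rejecting gives the seller an expected 0.6 × 600 = 360, so the buyer offers 360, keeping 240.
Round 3 (the seller proposes): rejecting gives the buyer an expected 0.6 × 240 = 144. The seller offers 144 and keeps 600 − 144 = 456.
Round 2 (the buyer proposes): rejecting gives the seller an expected 0.6 × 456 = 273.6; the buyer offers that and keeps 326.4.
Round 1 (the seller proposes): rejecting gives the buyer an expected 0.6 × 326.4 = 195.84. The seller offers 195.84 and keeps 600 − 195.84 = 404.16.

195.84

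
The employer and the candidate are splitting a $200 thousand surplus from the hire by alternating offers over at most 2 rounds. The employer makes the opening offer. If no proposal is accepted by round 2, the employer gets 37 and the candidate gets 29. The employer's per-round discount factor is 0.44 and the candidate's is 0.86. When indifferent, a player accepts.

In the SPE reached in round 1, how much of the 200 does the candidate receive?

Round 2 (the candidate proposes): the employer gets 37 if talks fail, so the candidate offers 37 and keeps 163.
Round 1 (the employer proposes): the candidate can get 163 next round, worth 0.86 × 163 = 140.18 now. The employer offers 140.18 and keeps 200 − 140.18 = 59.82.

140.18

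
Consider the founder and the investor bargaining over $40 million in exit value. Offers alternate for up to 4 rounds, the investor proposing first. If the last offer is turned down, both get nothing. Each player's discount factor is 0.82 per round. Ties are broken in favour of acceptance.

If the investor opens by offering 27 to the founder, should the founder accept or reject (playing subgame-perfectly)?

Reject

Round 4 (the founder proposes): the investor will accept anything ≥ 0, so the founder offers 0 and keeps 40.
Round 3 (the investor proposes): the founder can get 40 next round, worth 0.82 × 40 = 32.8 now, so the investor offers 32.8, keeping 7.2.
Round 2 (the founder proposes): the investor can get 7.2 next round, worth 0.82 × 7.2 = 5.904 now. The founder offers 5.904 and keeps 40 − 5.904 = 34.096.
So by rejecting in round 1, the founder gets 34.096 next round, worth 0.82 × 34.096 = 27.95872 now.
Offer 27 < 27.95872, so the founder rejects.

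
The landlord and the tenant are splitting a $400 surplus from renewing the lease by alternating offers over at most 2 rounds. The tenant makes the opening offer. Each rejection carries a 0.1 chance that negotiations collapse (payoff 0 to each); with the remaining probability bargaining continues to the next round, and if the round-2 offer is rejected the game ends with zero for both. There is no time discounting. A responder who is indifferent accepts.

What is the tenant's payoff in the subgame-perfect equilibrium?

By backward induction:
Round 2 (the landlord proposes): rejection yields 0 for the tenant; the landlord offers 0 and keeps 400.
Round 1 (the tenant proposes): rejecting gives the landlord an expected 0.9 × 400 = 360, so the tenant offers 360, keeping 40.

40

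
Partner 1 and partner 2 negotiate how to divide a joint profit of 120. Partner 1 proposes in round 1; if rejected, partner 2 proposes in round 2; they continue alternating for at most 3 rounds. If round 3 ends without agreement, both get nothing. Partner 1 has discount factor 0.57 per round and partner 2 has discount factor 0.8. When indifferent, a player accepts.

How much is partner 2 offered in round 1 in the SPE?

41.28

Round 3 (partner 1 proposes): rejection yields 0 for partner 2; partner 1 offers 0 and keeps 120.
Round 2 (partner 2 proposes): partner 1 can get 120 next round, worth 0.57 × 120 = 68.4 now; partner 2 offers that and keeps 51.6.
Round 1 (partner 1 proposes): partner 2 can get 51.6 next round, worth 0.8 × 51.6 = 41.28 now; partner 1 offers that and keeps 78.72.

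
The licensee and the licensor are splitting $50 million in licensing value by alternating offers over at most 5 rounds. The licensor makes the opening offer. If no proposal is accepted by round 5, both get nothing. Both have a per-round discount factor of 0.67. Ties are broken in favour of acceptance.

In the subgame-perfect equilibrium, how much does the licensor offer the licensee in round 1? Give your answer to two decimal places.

Solve by backward induction from round 5.
Round 5 (the licensor proposes): the licensee will accept anything ≥ 0, so the licensor offers 0 and keeps 50.
Round 4 (the licensee proposes): the licensor can get 50 next round, worth 0.67 × 50 = 33.5 now. The licensee offers 33.5 and keeps 50 − 33.5 = 16.5.
Round 3 (the licensor proposes): the licensee can get 16.5 next round, worth 0.67 × 16.5 = 11.055 now. The licensor offers 11.055 and keeps 50 − 11.055 = 38.945.
Round 2 (the licensee proposes): the licensor can get 38.945 next round, worth 0.67 × 38.945 = 26.09315 now. The licensee offers 26.09315 and keeps 50 − 26.09315 = 23.90685.
Round 1 (the licensor proposes): the licensee can get 23.90685 next round, worth 0.67 × 23.90685 = 16.0175895 now; the licensor offers that and keeps 33.9824105.

16.02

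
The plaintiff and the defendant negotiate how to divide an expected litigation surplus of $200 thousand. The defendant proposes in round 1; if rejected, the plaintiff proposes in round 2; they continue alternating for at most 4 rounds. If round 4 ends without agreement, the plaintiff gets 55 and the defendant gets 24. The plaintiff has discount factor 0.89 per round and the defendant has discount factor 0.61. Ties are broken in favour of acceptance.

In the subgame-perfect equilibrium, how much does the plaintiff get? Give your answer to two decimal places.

154.46

Solve by backward induction from round 4.
Round 4 (the plaintiff proposes): the defendant gets 24 if talks fail, so the plaintiff offers 24 and keeps 176.
Round 3 (the defendant proposes): the plaintiff can get 176 next round, worth 0.89 × 176 = 156.64 now; the defendant offers that and keeps 43.36.
Round 2 (the plaintiff proposes): the defendant can get 43.36 next round, worth 0.61 × 43.36 = 26.4496 now. The plaintiff offers 26.4496 and keeps 200 − 26.4496 = 173.5504.
Round 1 (the defendant proposes): the plaintiff can get 173.5504 next round, worth 0.89 × 173.5504 = 154.459856 now, so the defendant offers 154.459856, keeping 45.540144.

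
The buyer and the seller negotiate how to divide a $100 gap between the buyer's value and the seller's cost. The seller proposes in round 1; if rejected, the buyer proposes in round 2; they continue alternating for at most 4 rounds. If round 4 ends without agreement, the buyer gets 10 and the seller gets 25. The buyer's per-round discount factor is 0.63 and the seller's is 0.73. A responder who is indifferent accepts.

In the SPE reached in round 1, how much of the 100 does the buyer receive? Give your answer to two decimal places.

Round 4 (the buyer proposes): the seller gets 25 if talks fail, so the buyer offers 25 and keeps 75.
Round 3 (the seller proposes): the buyer can get 75 next round, worth 0.63 × 75 = 47.25 now. The seller offers 47.25 and keeps 100 − 47.25 = 52.75.
Round 2 (the buyer proposes): the seller can get 52.75 next round, worth 0.73 × 52.75 = 38.5075 now. The buyer offers 38.5075 and keeps 100 − 38.5075 = 61.4925.
Round 1 (the seller proposes): the buyer can get 61.4925 next round, worth 0.63 × 61.4925 = 38.740275 now; the seller offers that and keeps 61.259725.

38.74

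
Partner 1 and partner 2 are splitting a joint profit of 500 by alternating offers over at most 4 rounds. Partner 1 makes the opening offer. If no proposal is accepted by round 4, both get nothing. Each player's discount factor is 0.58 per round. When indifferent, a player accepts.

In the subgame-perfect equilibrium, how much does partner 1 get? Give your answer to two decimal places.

280.64

Round 4 (partner 2 proposes): rejection yields 0 for partner 1; partner 2 offers 0 and keeps 500.
Round 3 (partner 1 proposes): partner 2 can get 500 next round, worth 0.58 × 500 = 290 now, so partner 1 offers 290, keeping 210.
Round 2 (partner 2 proposes): partner 1 can get 210 next round, worth 0.58 × 210 = 121.8 now; partner 2 offers that and keeps 378.2.
Round 1 (partner 1 proposes): partner 2 can get 378.2 next round, worth 0.58 × 378.2 = 219.356 now; partner 1 offers that and keeps 280.644.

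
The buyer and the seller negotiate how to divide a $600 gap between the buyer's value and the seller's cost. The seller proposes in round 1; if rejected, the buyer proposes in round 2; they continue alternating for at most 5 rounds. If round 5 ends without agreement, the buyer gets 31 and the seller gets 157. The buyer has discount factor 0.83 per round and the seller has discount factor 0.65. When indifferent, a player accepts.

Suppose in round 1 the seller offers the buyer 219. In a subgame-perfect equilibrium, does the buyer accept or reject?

Round 5 (the seller proposes): the buyer gets 31 if talks fail, so the seller offers 31 and keeps 569.
Round 4 (the buyer proposes): the seller can get 569 next round, worth 0.65 × 569 = 369.85 now, so the buyer offers 369.85, keeping 230.15.
Round 3 (the seller proposes): the buyer can get 230.15 next round, worth 0.83 × 230.15 = 191.0245 now; the seller offers that and keeps 408.9755.
Round 2 (the buyer proposes): the seller can get 408.9755 next round, worth 0.65 × 408.9755 = 265.834075 now, so the buyer offers 265.834075, keeping 334.165925.
So by rejecting in round 1, the buyer gets 334.165925 next round, worth 0.83 × 334.165925 = 277.35771775 now.
Offer 219 < 277.35771775, so the buyer rejects.

Reject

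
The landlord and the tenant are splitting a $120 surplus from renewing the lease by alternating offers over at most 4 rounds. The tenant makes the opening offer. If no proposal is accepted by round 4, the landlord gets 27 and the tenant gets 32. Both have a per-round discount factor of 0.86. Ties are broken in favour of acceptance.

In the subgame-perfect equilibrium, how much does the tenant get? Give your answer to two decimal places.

Round 4 (the landlord proposes): the tenant gets 32 if talks fail, so the landlord offers 32 and keeps 88.
Round 3 (the tenant proposes): the landlord can get 88 next round, worth 0.86 × 88 = 75.68 now, so the tenant offers 75.68, keeping 44.32.
Round 2 (the landlord proposes): the tenant can get 44.32 next round, worth 0.86 × 44.32 = 38.1152 now. The landlord offers 38.1152 and keeps 120 − 38.1152 = 81.8848.
Round 1 (the tenant proposes): the landlord can get 81.8848 next round, worth 0.86 × 81.8848 = 70.420928 now, so the tenant offers 70.420928, keeping 49.579072.

49.58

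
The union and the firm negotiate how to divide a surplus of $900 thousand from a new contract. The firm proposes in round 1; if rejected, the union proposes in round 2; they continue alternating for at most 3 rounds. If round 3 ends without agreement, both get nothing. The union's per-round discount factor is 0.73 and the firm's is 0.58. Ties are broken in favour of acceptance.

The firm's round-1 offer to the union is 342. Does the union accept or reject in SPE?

Round 3 (the firm proposes): rejection yields 0 for the union; the firm offers 0 and keeps 900.
Round 2 (the union proposes): the firm can get 900 next round, worth 0.58 × 900 = 522 now; the union offers that and keeps 378.
So by rejecting in round 1, the union gets 378 next round, worth 0.73 × 378 = 275.94 now.
Offer 342 ≥ 275.94, so the union accepts.

Accept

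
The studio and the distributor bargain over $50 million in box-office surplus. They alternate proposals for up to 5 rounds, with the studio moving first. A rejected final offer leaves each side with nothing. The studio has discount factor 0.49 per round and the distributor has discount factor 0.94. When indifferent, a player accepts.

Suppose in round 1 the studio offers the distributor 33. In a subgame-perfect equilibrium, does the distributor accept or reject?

Work out the distributor's continuation value if the offer is rejected.
Round 5 (the studio proposes): the distributor will accept anything ≥ 0, so the studio offers 0 and keeps 50.
Round 4 (the distributor proposes): the studio can get 50 next round, worth 0.49 × 50 = 24.5 now; the distributor offers that and keeps 25.5.
Round 3 (the studio proposes): the distributor can get 25.5 next round, worth 0.94 × 25.5 = 23.97 now, so the studio offers 23.97, keeping 26.03.
Round 2 (the distributor proposes): the studio can get 26.03 next round, worth 0.49 × 26.03 = 12.7547 now; the distributor offers that and keeps 37.2453.
So by rejecting in round 1, the distributor gets 37.2453 next round, worth 0.94 × 37.2453 = 35.010582 now.
Offer 33 < 35.010582, so the distributor rejects.

Reject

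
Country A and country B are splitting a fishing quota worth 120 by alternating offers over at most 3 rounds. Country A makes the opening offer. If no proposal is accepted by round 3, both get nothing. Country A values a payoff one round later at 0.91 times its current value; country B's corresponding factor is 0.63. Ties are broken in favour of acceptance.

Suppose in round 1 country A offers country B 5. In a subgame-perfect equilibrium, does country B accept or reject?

Reject

Work out country B's continuation value if the offer is rejected.
Round 3 (country A proposes): rejection yields 0 for country B; country A offers 0 and keeps 120.
Round 2 (country B proposes): country A can get 120 next round, worth 0.91 × 120 = 109.2 now, so country B offers 109.2, keeping 10.8.
So by rejecting in round 1, country B gets 10.8 next round, worth 0.63 × 10.8 = 6.804 now.
Offer 5 < 6.804, so country B rejects.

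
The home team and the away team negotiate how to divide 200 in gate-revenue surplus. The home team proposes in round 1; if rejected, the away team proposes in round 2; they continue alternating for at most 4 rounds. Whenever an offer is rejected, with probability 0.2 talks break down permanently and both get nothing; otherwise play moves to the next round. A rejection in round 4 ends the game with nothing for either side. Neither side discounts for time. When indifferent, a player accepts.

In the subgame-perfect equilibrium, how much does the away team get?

By backward induction:
Round 4 (the away team proposes): rejection yields 0 for the home team; the away team offers 0 and keeps 200.
Round 3 (the home team proposes): rejecting gives the away team an expected 0.8 × 200 = 160, so the home team offers 160, keeping 40.
Round 2 (the away team proposes): rejecting gives the home team an expected 0.8 × 40 = 32. The away team offers 32 and keeps 200 − 32 = 168.
Round 1 (the home team proposes): rejecting gives the away team an expected 0.8 × 168 = 134.4; the home team offers that and keeps 65.6.

134.4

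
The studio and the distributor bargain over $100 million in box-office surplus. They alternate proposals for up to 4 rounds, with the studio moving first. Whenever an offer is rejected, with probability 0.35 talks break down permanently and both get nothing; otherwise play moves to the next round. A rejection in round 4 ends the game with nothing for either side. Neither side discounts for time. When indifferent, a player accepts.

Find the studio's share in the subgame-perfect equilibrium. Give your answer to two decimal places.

Round 4 (the distributor proposes): rejection yields 0 for the studio; the distributor offers 0 and keeps 100.
Round 3 (the studio proposes): rejecting gives the distributor an expected 0.65 × 100 = 65. The studio offers 65 and keeps 100 − 65 = 35.
Round 2 (the distributor proposes): rejecting gives the studio an expected 0.65 × 35 = 22.75; the distributor offers that and keeps 77.25.
Round 1 (the studio proposes): rejecting gives the distributor an expected 0.65 × 77.25 = 50.2125. The studio offers 50.2125 and keeps 100 − 50.2125 = 49.7875.

49.79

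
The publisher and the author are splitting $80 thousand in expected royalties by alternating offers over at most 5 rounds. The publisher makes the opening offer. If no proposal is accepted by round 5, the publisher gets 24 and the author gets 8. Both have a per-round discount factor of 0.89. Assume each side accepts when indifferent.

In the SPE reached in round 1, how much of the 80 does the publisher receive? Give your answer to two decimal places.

Work backward from the last round.
Round 5 (the publisher proposes): the author gets 8 if talks fail, so the publisher offers 8 and keeps 72.
Round 4 (the author proposes): the publisher can get 72 next round, worth 0.89 × 72 = 64.08 now, so the author offers 64.08, keeping 15.92.
Round 3 (the publisher proposes): the author can get 15.92 next round, worth 0.89 × 15.92 = 14.1688 now; the publisher offers that and keeps 65.8312.
Round 2 (the author proposes): the publisher can get 65.8312 next round, worth 0.89 × 65.8312 = 58.589768 now; the author offers that and keeps 21.410232.
Round 1 (the publisher proposes): the author can get 21.410232 next round, worth 0.89 × 21.410232 = 19.05510648 now. The publisher offers 19.05510648 and keeps 80 − 19.05510648 = 60.94489352.

60.94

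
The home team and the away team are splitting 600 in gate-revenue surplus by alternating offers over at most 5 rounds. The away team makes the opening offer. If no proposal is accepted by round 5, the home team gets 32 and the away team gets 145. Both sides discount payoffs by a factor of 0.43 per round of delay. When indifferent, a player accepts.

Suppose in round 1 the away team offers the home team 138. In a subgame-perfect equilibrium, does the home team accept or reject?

Reject

Round 5 (the away team proposes): the home team gets 32 if talks fail, so the away team offers 32 and keeps 568.
Round 4 (the home team proposes): the away team can get 568 next round, worth 0.43 × 568 = 244.24 now. The home team offers 244.24 and keeps 600 − 244.24 = 355.76.
Round 3 (the away team proposes): the home team can get 355.76 next round, worth 0.43 × 355.76 = 152.9768 now; the away team offers that and keeps 447.0232.
Round 2 (the home team proposes): the away team can get 447.0232 next round, worth 0.43 × 447.0232 = 192.219976 now, so the home team offers 192.219976, keeping 407.780024.
So by rejecting in round 1, the home team gets 407.780024 next round, worth 0.43 × 407.780024 = 175.34541032 now.
Offer 138 < 175.34541032, so the home team rejects.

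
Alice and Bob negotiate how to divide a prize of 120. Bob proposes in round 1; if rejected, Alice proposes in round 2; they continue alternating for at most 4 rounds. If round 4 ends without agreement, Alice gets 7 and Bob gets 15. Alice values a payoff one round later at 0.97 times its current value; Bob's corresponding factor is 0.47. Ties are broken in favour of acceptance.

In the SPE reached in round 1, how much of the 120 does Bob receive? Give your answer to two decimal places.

By backward induction:
Round 4 (Alice proposes): Bob gets 15 if talks fail, so Alice offers 15 and keeps 105.
Round 3 (Bob proposes): Alice can get 105 next round, worth 0.97 × 105 = 101.85 now. Bob offers 101.85 and keeps 120 − 101.85 = 18.15.
Round 2 (Alice proposes): Bob can get 18.15 next round, worth 0.47 × 18.15 = 8.5305 now, so Alice offers 8.5305, keeping 111.4695.
Round 1 (Bob proposes): Alice can get 111.4695 next round, worth 0.97 × 111.4695 = 108.125415 now. Bob offers 108.125415 and keeps 120 − 108.125415 = 11.874585.

11.87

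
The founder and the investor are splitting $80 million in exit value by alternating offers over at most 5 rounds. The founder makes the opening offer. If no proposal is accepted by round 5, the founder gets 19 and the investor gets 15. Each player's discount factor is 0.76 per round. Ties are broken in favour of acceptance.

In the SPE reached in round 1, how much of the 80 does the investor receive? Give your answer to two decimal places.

Round 5 (the founder proposes): the investor gets 15 if talks fail, so the founder offers 15 and keeps 65.
Round 4 (the investor proposes): the founder can get 65 next round, worth 0.76 × 65 = 49.4 now, so the investor offers 49.4, keeping 30.6.
Round 3 (the founder proposes): the investor can get 30.6 next round, worth 0.76 × 30.6 = 23.256 now. The founder offers 23.256 and keeps 80 − 23.256 = 56.744.
Round 2 (the investor proposes): the founder can get 56.744 next round, worth 0.76 × 56.744 = 43.12544 now. The investor offers 43.12544 and keeps 80 − 43.12544 = 36.87456.
Round 1 (the founder proposes): the investor can get 36.87456 next round, worth 0.76 × 36.87456 = 28.0246656 now. The founder offers 28.0246656 and keeps 80 − 28.0246656 = 51.9753344.

28.02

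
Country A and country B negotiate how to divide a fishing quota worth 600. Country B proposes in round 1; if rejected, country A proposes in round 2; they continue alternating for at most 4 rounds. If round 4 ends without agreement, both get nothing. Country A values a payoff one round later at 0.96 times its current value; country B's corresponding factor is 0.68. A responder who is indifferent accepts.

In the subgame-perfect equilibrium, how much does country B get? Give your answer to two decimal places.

39.67

Round 4 (country A proposes): country B will accept anything ≥ 0, so country A offers 0 and keeps 600.
Round 3 (country B proposes): country A can get 600 next round, worth 0.96 × 600 = 576 now; country B offers that and keeps 24.
Round 2 (country A proposes): country B can get 24 next round, worth 0.68 × 24 = 16.32 now, so country A offers 16.32, keeping 583.68.
Round 1 (country B proposes): country A can get 583.68 next round, worth 0.96 × 583.68 = 560.3328 now; country B offers that and keeps 39.6672.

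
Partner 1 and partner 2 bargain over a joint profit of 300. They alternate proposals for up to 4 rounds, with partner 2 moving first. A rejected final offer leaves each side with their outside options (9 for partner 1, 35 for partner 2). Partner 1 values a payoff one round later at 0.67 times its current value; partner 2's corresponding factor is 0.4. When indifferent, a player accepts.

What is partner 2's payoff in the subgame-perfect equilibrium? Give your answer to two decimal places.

Round 4 (partner 1 proposes): partner 2 gets 35 if talks fail, so partner 1 offers 35 and keeps 265.
Round 3 (partner 2 proposes): partner 1 can get 265 next round, worth 0.67 × 265 = 177.55 now. Partner 2 offers 177.55 and keeps 300 − 177.55 = 122.45.
Round 2 (partner 1 proposes): partner 2 can get 122.45 next round, worth 0.4 × 122.45 = 48.98 now. Partner 1 offers 48.98 and keeps 300 − 48.98 = 251.02.
Round 1 (partner 2 proposes): partner 1 can get 251.02 next round, worth 0.67 × 251.02 = 168.1834 now, so partner 2 offers 168.1834, keeping 131.8166.

131.82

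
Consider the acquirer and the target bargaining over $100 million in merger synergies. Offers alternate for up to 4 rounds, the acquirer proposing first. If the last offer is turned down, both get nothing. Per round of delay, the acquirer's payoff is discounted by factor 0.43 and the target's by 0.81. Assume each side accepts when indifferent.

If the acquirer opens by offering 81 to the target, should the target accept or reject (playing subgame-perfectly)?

Accept

Work out the target's continuation value if the offer is rejected.
Round 4 (the target proposes): the acquirer will accept anything ≥ 0, so the target offers 0 and keeps 100.
Round 3 (the acquirer proposes): the target can get 100 next round, worth 0.81 × 100 = 81 now. The acquirer offers 81 and keeps 100 − 81 = 19.
Round 2 (the target proposes): the acquirer can get 19 next round, worth 0.43 × 19 = 8.17 now; the target offers that and keeps 91.83.
So by rejecting in round 1, the target gets 91.83 next round, worth 0.81 × 91.83 = 74.3823 now.
Offer 81 ≥ 74.3823, so the target accepts.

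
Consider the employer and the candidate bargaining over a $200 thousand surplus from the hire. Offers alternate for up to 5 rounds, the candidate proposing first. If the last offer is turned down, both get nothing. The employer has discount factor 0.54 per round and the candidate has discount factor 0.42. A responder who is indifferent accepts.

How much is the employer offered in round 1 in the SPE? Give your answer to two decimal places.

76.85

By backward induction:
Round 5 (the candidate proposes): rejection yields 0 for the employer; the candidate offers 0 and keeps 200.
Round 4 (the employer proposes): the candidate can get 200 next round, worth 0.42 × 200 = 84 now; the employer offers that and keeps 116.
Round 3 (the candidate proposes): the employer can get 116 next round, worth 0.54 × 116 = 62.64 now; the candidate offers that and keeps 137.36.
Round 2 (the employer proposes): the candidate can get 137.36 next round, worth 0.42 × 137.36 = 57.6912 now, so the employer offers 57.6912, keeping 142.3088.
Round 1 (the candidate proposes): the employer can get 142.3088 next round, worth 0.54 × 142.3088 = 76.846752 now; the candidate offers that and keeps 123.153248.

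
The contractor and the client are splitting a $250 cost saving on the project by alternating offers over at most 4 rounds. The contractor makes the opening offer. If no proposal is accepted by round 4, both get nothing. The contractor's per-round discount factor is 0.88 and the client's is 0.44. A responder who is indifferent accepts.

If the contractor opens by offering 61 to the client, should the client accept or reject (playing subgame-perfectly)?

Accept

Round 4 (the client proposes): the contractor will accept anything ≥ 0, so the client offers 0 and keeps 250.
Round 3 (the contractor proposes): the client can get 250 next round, worth 0.44 × 250 = 110 now; the contractor offers that and keeps 140.
Round 2 (the client proposes): the contractor can get 140 next round, worth 0.88 × 140 = 123.2 now; the client offers that and keeps 126.8.
So by rejecting in round 1, the client gets 126.8 next round, worth 0.44 × 126.8 = 55.792 now.
Offer 61 ≥ 55.792, so the client accepts.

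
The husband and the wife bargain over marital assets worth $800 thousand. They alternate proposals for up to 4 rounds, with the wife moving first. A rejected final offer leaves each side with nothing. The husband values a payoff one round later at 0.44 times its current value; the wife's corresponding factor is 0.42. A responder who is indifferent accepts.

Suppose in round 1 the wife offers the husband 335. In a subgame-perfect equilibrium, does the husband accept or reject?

Work out the husband's continuation value if the offer is rejected.
Round 4 (the husband proposes): rejection yields 0 for the wife; the husband offers 0 and keeps 800.
Round 3 (the wife proposes): the husband can get 800 next round, worth 0.44 × 800 = 352 now, so the wife offers 352, keeping 448.
Round 2 (the husband proposes): the wife can get 448 next round, worth 0.42 × 448 = 188.16 now. The husband offers 188.16 and keeps 800 − 188.16 = 611.84.
So by rejecting in round 1, the husband gets 611.84 next round, worth 0.44 × 611.84 = 269.2096 now.
Offer 335 ≥ 269.2096, so the husband accepts.

Accept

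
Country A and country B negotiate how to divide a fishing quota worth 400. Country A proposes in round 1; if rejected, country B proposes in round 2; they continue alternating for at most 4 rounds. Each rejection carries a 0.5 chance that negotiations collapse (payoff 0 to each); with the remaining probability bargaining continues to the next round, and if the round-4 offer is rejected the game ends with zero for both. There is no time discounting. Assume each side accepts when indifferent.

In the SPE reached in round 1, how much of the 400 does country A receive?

250

By backward induction:
Round 4 (country B proposes): rejection yields 0 for country A; country B offers 0 and keeps 400.
Round 3 (country A proposes): rejecting gives country B an expected 0.5 × 400 = 200. Country A offers 200 and keeps 400 − 200 = 200.
Round 2 (country B proposes): rejecting gives country A an expected 0.5 × 200 = 100; country B offers that and keeps 300.
Round 1 (country A proposes): rejecting gives country B an expected 0.5 × 300 = 150, so country A offers 150, keeping 250.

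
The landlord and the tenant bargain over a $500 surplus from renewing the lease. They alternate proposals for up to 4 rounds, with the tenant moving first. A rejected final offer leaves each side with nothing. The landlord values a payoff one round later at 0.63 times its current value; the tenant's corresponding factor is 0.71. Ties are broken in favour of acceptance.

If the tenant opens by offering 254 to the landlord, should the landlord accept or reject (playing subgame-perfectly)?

Round 4 (the landlord proposes): rejection yields 0 for the tenant; the landlord offers 0 and keeps 500.
Round 3 (the tenant proposes): the landlord can get 500 next round, worth 0.63 × 500 = 315 now, so the tenant offers 315, keeping 185.
Round 2 (the landlord proposes): the tenant can get 185 next round, worth 0.71 × 185 = 131.35 now; the landlord offers that and keeps 368.65.
So by rejecting in round 1, the landlord gets 368.65 next round, worth 0.63 × 368.65 = 232.2495 now.
Offer 254 ≥ 232.2495, so the landlord accepts.

Accept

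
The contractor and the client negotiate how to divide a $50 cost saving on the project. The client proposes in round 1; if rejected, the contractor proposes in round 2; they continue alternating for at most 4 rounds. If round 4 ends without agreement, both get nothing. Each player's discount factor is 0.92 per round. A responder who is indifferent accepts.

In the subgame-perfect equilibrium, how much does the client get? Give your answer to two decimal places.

Work backward from the last round.
Round 4 (the contractor proposes): the client will accept anything ≥ 0, so the contractor offers 0 and keeps 50.
Round 3 (the client proposes): the contractor can get 50 next round, worth 0.92 × 50 = 46 now; the client offers that and keeps 4.
Round 2 (the contractor proposes): the client can get 4 next round, worth 0.92 × 4 = 3.68 now; the contractor offers that and keeps 46.32.
Round 1 (the client proposes): the contractor can get 46.32 next round, worth 0.92 × 46.32 = 42.6144 now. The client offers 42.6144 and keeps 50 − 42.6144 = 7.3856.

7.39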